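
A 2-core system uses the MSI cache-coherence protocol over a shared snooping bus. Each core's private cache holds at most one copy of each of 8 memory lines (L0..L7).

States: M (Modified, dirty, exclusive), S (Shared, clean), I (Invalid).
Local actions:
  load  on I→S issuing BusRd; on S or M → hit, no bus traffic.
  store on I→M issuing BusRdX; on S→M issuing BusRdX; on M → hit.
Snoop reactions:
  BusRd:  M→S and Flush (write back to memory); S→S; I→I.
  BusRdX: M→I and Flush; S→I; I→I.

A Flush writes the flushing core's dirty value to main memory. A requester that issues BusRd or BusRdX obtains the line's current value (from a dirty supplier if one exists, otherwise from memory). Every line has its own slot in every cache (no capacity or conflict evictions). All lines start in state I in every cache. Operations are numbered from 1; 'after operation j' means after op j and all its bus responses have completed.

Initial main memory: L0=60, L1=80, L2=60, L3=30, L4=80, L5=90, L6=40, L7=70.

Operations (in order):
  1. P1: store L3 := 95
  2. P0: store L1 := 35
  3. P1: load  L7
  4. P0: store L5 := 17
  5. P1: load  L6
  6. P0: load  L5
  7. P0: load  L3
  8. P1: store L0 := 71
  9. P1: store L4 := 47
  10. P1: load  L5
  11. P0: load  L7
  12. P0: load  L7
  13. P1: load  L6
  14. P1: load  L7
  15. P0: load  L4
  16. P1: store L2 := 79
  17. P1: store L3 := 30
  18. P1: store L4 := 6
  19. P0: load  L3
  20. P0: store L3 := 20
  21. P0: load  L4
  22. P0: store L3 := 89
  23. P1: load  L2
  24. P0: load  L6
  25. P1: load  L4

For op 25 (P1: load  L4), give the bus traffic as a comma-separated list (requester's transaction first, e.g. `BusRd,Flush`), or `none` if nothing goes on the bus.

bus = none

1. P1: store L3 := 95  bus=[BusRdX]  L3: P0=I P1=M  mem[L3]=30
2. P0: store L1 := 35  bus=[BusRdX]  L1: P0=M P1=I  mem[L1]=80
3. P1: load  L7  bus=[BusRd]  L7: P0=I P1=S  mem[L7]=70
4. P0: store L5 := 17  bus=[BusRdX]  L5: P0=M P1=I  mem[L5]=90
5. P1: load  L6  bus=[BusRd]  L6: P0=I P1=S  mem[L6]=40
6. P0: load  L5  bus=[-]  L5: P0=M P1=I  mem[L5]=90
7. P0: load  L3  bus=[BusRd,Flush]  L3: P0=S P1=S  mem[L3]=95
8. P1: store L0 := 71  bus=[BusRdX]  L0: P0=I P1=M  mem[L0]=60
9. P1: store L4 := 47  bus=[BusRdX]  L4: P0=I P1=M  mem[L4]=80
10. P1: load  L5  bus=[BusRd,Flush]  L5: P0=S P1=S  mem[L5]=17
11. P0: load  L7  bus=[BusRd]  L7: P0=S P1=S  mem[L7]=70
12. P0: load  L7  bus=[-]  L7: P0=S P1=S  mem[L7]=70
13. P1: load  L6  bus=[-]  L6: P0=I P1=S  mem[L6]=40
14. P1: load  L7  bus=[-]  L7: P0=S P1=S  mem[L7]=70
15. P0: load  L4  bus=[BusRd,Flush]  L4: P0=S P1=S  mem[L4]=47
16. P1: store L2 := 79  bus=[BusRdX]  L2: P0=I P1=M  mem[L2]=60
17. P1: store L3 := 30  bus=[BusRdX]  L3: P0=I P1=M  mem[L3]=95
18. P1: store L4 := 6  bus=[BusRdX]  L4: P0=I P1=M  mem[L4]=47
19. P0: load  L3  bus=[BusRd,Flush]  L3: P0=S P1=S  mem[L3]=30
20. P0: store L3 := 20  bus=[BusRdX]  L3: P0=M P1=I  mem[L3]=30
21. P0: load  L4  bus=[BusRd,Flush]  L4: P0=S P1=S  mem[L4]=6
22. P0: store L3 := 89  bus=[-]  L3: P0=M P1=I  mem[L3]=30
23. P1: load  L2  bus=[-]  L2: P0=I P1=M  mem[L2]=60
24. P0: load  L6  bus=[BusRd]  L6: P0=S P1=S  mem[L6]=40
25. P1: load  L4  bus=[-]  L4: P0=S P1=S  mem[L4]=6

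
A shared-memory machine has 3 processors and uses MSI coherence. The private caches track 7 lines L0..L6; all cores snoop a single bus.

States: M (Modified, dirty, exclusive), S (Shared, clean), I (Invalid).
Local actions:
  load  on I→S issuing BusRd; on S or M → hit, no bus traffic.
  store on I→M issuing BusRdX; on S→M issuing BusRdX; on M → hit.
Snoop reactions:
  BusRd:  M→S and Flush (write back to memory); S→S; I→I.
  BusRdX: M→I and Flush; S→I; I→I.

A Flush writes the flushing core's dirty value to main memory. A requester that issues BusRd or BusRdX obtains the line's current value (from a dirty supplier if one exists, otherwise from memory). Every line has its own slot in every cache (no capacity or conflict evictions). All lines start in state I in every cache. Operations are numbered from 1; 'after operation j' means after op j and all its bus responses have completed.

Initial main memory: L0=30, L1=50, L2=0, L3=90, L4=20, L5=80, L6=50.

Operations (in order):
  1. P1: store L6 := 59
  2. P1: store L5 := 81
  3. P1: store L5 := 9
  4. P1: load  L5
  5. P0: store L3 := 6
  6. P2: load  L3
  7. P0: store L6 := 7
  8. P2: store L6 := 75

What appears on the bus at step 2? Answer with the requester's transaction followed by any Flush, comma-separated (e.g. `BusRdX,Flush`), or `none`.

[1] P1: store L6 := 59 | P0:I, P1:M(59), P2:I | bus: BusRdX
[2] P1: store L5 := 81 | P0:I, P1:M(81), P2:I | bus: BusRdX
[3] P1: store L5 := 9 | P0:I, P1:M(9), P2:I | bus: none
[4] P1: load  L5 | P0:I, P1:M(9), P2:I | bus: none
[5] P0: store L3 := 6 | P0:M(6), P1:I, P2:I | bus: BusRdX
[6] P2: load  L3 | P0:S(6), P1:I, P2:S(6) | bus: BusRd,Flush
[7] P0: store L6 := 7 | P0:M(7), P1:I, P2:I | bus: BusRdX,Flush
[8] P2: store L6 := 75 | P0:I, P1:I, P2:M(75) | bus: BusRdX,Flush

bus = BusRdX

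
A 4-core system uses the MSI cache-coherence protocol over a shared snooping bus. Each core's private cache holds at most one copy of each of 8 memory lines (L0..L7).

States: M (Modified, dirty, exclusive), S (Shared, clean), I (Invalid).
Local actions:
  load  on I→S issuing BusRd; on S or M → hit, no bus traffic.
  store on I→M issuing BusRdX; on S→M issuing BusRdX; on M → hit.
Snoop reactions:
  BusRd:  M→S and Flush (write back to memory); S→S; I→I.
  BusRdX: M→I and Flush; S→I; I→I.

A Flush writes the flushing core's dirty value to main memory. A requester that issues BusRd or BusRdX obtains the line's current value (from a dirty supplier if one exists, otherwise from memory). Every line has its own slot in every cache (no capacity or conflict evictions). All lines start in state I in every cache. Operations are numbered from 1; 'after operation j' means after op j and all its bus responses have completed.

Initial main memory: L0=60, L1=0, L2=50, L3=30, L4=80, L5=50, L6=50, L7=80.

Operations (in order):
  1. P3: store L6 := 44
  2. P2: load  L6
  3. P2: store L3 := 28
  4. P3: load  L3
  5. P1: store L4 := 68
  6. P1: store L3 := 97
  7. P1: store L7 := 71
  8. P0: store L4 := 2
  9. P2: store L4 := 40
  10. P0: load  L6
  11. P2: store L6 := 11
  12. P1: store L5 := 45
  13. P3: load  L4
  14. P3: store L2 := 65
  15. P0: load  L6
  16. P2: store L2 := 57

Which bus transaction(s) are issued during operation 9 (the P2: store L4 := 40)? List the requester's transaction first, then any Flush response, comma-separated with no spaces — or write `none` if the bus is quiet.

1. P3: store L6 := 44  bus=[BusRdX]  L6: P0=I P1=I P2=I P3=M  mem[L6]=50
2. P2: load  L6  bus=[BusRd,Flush]  L6: P0=I P1=I P2=S P3=S  mem[L6]=44
3. P2: store L3 := 28  bus=[BusRdX]  L3: P0=I P1=I P2=M P3=I  mem[L3]=30
4. P3: load  L3  bus=[BusRd,Flush]  L3: P0=I P1=I P2=S P3=S  mem[L3]=28
5. P1: store L4 := 68  bus=[BusRdX]  L4: P0=I P1=M P2=I P3=I  mem[L4]=80
6. P1: store L3 := 97  bus=[BusRdX]  L3: P0=I P1=M P2=I P3=I  mem[L3]=28
7. P1: store L7 := 71  bus=[BusRdX]  L7: P0=I P1=M P2=I P3=I  mem[L7]=80
8. P0: store L4 := 2  bus=[BusRdX,Flush]  L4: P0=M P1=I P2=I P3=I  mem[L4]=68
9. P2: store L4 := 40  bus=[BusRdX,Flush]  L4: P0=I P1=I P2=M P3=I  mem[L4]=2
10. P0: load  L6  bus=[BusRd]  L6: P0=S P1=I P2=S P3=S  mem[L6]=44
11. P2: store L6 := 11  bus=[BusRdX]  L6: P0=I P1=I P2=M P3=I  mem[L6]=44
12. P1: store L5 := 45  bus=[BusRdX]  L5: P0=I P1=M P2=I P3=I  mem[L5]=50
13. P3: load  L4  bus=[BusRd,Flush]  L4: P0=I P1=I P2=S P3=S  mem[L4]=40
14. P3: store L2 := 65  bus=[BusRdX]  L2: P0=I P1=I P2=I P3=M  mem[L2]=50
15. P0: load  L6  bus=[BusRd,Flush]  L6: P0=S P1=I P2=S P3=I  mem[L6]=11
16. P2: store L2 := 57  bus=[BusRdX,Flush]  L2: P0=I P1=I P2=M P3=I  mem[L2]=65

bus = BusRdX,Flush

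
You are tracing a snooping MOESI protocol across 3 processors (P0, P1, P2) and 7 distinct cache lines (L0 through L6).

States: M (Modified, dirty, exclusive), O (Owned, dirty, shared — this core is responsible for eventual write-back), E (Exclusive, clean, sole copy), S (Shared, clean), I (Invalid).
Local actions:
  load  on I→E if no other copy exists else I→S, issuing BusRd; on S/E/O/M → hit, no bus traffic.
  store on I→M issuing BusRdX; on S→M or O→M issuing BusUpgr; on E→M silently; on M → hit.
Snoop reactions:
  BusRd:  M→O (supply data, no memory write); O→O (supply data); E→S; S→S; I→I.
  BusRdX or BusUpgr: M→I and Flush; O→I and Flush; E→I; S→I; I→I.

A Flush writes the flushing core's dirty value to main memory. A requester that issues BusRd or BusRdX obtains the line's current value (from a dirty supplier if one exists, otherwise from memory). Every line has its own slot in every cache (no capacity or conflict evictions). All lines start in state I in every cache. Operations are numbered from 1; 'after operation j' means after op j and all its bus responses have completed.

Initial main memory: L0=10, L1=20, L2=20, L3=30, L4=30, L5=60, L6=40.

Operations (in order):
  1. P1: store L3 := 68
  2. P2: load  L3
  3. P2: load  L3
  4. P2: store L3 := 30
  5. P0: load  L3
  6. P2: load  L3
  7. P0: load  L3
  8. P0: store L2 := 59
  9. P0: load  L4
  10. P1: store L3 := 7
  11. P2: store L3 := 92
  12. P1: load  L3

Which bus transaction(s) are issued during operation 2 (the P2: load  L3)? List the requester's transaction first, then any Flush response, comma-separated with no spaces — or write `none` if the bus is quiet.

bus = BusRd

[1] P1: store L3 := 68 | P0:I, P1:M(68), P2:I | bus: BusRdX
[2] P2: load  L3 | P0:I, P1:O(68), P2:S(68) | bus: BusRd
[3] P2: load  L3 | P0:I, P1:O(68), P2:S(68) | bus: none
[4] P2: store L3 := 30 | P0:I, P1:I, P2:M(30) | bus: BusUpgr,Flush
[5] P0: load  L3 | P0:S(30), P1:I, P2:O(30) | bus: BusRd
[6] P2: load  L3 | P0:S(30), P1:I, P2:O(30) | bus: none
[7] P0: load  L3 | P0:S(30), P1:I, P2:O(30) | bus: none
[8] P0: store L2 := 59 | P0:M(59), P1:I, P2:I | bus: BusRdX
[9] P0: load  L4 | P0:E(30), P1:I, P2:I | bus: BusRd
[10] P1: store L3 := 7 | P0:I, P1:M(7), P2:I | bus: BusRdX,Flush
[11] P2: store L3 := 92 | P0:I, P1:I, P2:M(92) | bus: BusRdX,Flush
[12] P1: load  L3 | P0:I, P1:S(92), P2:O(92) | bus: BusRd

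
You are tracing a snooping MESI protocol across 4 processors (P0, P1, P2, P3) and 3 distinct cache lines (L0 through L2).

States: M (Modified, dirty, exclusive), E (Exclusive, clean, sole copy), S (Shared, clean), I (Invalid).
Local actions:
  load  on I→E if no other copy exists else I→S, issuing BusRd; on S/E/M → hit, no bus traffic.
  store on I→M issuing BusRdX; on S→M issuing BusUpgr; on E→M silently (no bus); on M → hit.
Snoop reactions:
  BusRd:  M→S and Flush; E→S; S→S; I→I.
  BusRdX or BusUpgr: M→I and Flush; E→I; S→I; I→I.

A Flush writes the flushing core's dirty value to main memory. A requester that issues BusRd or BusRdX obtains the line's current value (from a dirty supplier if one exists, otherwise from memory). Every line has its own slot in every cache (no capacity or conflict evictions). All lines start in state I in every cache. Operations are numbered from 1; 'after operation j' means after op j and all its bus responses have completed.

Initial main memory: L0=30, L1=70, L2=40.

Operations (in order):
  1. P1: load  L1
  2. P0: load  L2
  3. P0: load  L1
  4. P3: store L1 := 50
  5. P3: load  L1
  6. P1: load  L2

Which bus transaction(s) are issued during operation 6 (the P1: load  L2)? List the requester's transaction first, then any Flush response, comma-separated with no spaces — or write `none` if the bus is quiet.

bus = BusRd

step 1: P1: load  L1  ⟶  IEII  (L1)  txn=BusRd  M[L1]=70
step 2: P0: load  L2  ⟶  EIII  (L2)  txn=BusRd  M[L2]=40
step 3: P0: load  L1  ⟶  SSII  (L1)  txn=BusRd  M[L1]=70
step 4: P3: store L1 := 50  ⟶  IIIM  (L1)  txn=BusRdX  M[L1]=70
step 5: P3: load  L1  ⟶  IIIM  (L1)  txn=∅  M[L1]=70
step 6: P1: load  L2  ⟶  SSII  (L2)  txn=BusRd  M[L2]=40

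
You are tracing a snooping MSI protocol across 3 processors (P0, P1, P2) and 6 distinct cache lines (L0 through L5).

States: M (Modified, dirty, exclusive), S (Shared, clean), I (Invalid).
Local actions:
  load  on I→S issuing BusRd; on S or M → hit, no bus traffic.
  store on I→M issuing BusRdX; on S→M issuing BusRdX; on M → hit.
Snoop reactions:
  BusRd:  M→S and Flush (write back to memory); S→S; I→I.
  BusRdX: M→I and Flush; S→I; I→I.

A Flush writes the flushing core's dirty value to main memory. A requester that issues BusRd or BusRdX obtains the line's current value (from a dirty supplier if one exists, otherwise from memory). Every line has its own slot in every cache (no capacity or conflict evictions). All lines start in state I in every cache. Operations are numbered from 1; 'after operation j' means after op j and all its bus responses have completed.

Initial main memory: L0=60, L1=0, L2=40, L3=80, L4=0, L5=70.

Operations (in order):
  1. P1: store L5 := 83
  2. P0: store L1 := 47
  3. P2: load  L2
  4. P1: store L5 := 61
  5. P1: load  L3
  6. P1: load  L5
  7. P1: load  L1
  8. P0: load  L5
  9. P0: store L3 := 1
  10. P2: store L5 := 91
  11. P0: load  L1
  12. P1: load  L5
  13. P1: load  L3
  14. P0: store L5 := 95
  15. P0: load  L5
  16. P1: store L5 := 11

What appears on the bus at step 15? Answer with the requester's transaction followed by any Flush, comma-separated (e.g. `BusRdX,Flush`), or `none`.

bus = none

step 1: P1: store L5 := 83  ⟶  IMI  (L5)  txn=BusRdX  M[L5]=70
step 2: P0: store L1 := 47  ⟶  MII  (L1)  txn=BusRdX  M[L1]=0
step 3: P2: load  L2  ⟶  IIS  (L2)  txn=BusRd  M[L2]=40
step 4: P1: store L5 := 61  ⟶  IMI  (L5)  txn=∅  M[L5]=70
step 5: P1: load  L3  ⟶  ISI  (L3)  txn=BusRd  M[L3]=80
step 6: P1: load  L5  ⟶  IMI  (L5)  txn=∅  M[L5]=70
step 7: P1: load  L1  ⟶  SSI  (L1)  txn=BusRd+Flush  M[L1]=47
step 8: P0: load  L5  ⟶  SSI  (L5)  txn=BusRd+Flush  M[L5]=61
step 9: P0: store L3 := 1  ⟶  MII  (L3)  txn=BusRdX  M[L3]=80
step 10: P2: store L5 := 91  ⟶  IIM  (L5)  txn=BusRdX  M[L5]=61
step 11: P0: load  L1  ⟶  SSI  (L1)  txn=∅  M[L1]=47
step 12: P1: load  L5  ⟶  ISS  (L5)  txn=BusRd+Flush  M[L5]=91
step 13: P1: load  L3  ⟶  SSI  (L3)  txn=BusRd+Flush  M[L3]=1
step 14: P0: store L5 := 95  ⟶  MII  (L5)  txn=BusRdX  M[L5]=91
step 15: P0: load  L5  ⟶  MII  (L5)  txn=∅  M[L5]=91
step 16: P1: store L5 := 11  ⟶  IMI  (L5)  txn=BusRdX+Flush  M[L5]=95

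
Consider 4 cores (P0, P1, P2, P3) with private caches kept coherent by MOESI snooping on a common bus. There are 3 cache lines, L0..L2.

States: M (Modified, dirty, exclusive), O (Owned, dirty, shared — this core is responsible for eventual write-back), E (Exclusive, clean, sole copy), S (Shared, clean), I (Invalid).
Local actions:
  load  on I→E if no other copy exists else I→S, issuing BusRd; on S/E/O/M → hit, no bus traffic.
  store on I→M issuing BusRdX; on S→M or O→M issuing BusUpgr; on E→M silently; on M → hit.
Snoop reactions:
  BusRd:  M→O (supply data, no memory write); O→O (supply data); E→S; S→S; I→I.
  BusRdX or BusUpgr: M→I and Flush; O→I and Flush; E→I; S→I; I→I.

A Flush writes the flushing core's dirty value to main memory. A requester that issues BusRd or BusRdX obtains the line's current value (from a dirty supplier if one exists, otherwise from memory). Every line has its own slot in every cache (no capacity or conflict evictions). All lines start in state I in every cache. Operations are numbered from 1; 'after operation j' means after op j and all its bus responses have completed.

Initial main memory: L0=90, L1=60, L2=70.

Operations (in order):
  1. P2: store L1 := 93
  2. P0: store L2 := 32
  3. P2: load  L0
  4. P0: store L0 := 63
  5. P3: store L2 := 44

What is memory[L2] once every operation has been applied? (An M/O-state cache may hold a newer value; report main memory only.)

memory[L2] = 32

step 1: P2: store L1 := 93  ⟶  IIMI  (L1)  txn=BusRdX  M[L1]=60
step 2: P0: store L2 := 32  ⟶  MIII  (L2)  txn=BusRdX  M[L2]=70
step 3: P2: load  L0  ⟶  IIEI  (L0)  txn=BusRd  M[L0]=90
step 4: P0: store L0 := 63  ⟶  MIII  (L0)  txn=BusRdX  M[L0]=90
step 5: P3: store L2 := 44  ⟶  IIIM  (L2)  txn=BusRdX+Flush  M[L2]=32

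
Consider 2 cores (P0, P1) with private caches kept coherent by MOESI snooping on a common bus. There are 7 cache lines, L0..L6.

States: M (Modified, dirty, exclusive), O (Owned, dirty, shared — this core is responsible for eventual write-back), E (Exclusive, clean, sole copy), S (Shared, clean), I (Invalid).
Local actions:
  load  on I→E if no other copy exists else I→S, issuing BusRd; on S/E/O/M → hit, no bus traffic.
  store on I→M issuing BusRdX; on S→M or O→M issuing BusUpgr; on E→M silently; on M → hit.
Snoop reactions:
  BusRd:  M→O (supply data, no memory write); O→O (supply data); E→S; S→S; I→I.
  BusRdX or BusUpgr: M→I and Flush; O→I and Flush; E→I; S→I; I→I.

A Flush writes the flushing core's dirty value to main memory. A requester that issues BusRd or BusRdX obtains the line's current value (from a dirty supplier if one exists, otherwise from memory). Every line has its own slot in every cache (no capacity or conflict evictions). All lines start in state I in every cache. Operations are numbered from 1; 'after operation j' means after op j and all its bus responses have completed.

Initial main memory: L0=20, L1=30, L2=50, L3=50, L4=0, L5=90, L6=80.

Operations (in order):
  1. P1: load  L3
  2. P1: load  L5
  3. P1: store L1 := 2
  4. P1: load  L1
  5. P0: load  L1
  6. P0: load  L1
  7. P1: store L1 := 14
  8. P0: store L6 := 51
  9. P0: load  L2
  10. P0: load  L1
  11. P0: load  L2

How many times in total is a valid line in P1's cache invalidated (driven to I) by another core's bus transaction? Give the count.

invalidations = 0

  op1 P1: load  L3 → I/E on L3; bus BusRd; mem=50
  op2 P1: load  L5 → I/E on L5; bus BusRd; mem=90
  op3 P1: store L1 := 2 → I/M on L1; bus BusRdX; mem=30
  op4 P1: load  L1 → I/M on L1; bus (none); mem=30
  op5 P0: load  L1 → S/O on L1; bus BusRd; mem=30
  op6 P0: load  L1 → S/O on L1; bus (none); mem=30
  op7 P1: store L1 := 14 → I/M on L1; bus BusUpgr; mem=30
  op8 P0: store L6 := 51 → M/I on L6; bus BusRdX; mem=80
  op9 P0: load  L2 → E/I on L2; bus BusRd; mem=50
  op10 P0: load  L1 → S/O on L1; bus BusRd; mem=30
  op11 P0: load  L2 → E/I on L2; bus (none); mem=50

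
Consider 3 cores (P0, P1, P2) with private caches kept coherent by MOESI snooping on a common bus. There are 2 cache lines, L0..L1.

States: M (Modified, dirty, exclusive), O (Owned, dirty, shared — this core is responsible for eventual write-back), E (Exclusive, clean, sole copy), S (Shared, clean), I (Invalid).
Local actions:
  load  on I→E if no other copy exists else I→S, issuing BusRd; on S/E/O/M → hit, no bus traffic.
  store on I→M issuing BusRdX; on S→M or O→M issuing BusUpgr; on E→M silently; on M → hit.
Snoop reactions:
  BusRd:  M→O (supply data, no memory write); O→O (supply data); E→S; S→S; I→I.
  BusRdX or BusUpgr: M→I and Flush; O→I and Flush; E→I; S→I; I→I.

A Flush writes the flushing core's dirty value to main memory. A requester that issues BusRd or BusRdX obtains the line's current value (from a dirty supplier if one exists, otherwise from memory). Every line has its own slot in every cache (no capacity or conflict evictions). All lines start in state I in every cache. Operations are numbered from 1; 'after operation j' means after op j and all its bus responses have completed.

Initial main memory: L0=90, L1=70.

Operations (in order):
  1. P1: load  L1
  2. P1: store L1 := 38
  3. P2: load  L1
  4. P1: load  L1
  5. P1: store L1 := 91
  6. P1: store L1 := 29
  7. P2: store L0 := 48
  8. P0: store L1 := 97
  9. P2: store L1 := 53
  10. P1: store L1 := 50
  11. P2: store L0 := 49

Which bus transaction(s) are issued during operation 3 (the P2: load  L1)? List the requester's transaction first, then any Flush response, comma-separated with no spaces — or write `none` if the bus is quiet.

bus = BusRd

[1] P1: load  L1 | P0:I, P1:E(70), P2:I | bus: BusRd
[2] P1: store L1 := 38 | P0:I, P1:M(38), P2:I | bus: none
[3] P2: load  L1 | P0:I, P1:O(38), P2:S(38) | bus: BusRd
[4] P1: load  L1 | P0:I, P1:O(38), P2:S(38) | bus: none
[5] P1: store L1 := 91 | P0:I, P1:M(91), P2:I | bus: BusUpgr
[6] P1: store L1 := 29 | P0:I, P1:M(29), P2:I | bus: none
[7] P2: store L0 := 48 | P0:I, P1:I, P2:M(48) | bus: BusRdX
[8] P0: store L1 := 97 | P0:M(97), P1:I, P2:I | bus: BusRdX,Flush
[9] P2: store L1 := 53 | P0:I, P1:I, P2:M(53) | bus: BusRdX,Flush
[10] P1: store L1 := 50 | P0:I, P1:M(50), P2:I | bus: BusRdX,Flush
[11] P2: store L0 := 49 | P0:I, P1:I, P2:M(49) | bus: none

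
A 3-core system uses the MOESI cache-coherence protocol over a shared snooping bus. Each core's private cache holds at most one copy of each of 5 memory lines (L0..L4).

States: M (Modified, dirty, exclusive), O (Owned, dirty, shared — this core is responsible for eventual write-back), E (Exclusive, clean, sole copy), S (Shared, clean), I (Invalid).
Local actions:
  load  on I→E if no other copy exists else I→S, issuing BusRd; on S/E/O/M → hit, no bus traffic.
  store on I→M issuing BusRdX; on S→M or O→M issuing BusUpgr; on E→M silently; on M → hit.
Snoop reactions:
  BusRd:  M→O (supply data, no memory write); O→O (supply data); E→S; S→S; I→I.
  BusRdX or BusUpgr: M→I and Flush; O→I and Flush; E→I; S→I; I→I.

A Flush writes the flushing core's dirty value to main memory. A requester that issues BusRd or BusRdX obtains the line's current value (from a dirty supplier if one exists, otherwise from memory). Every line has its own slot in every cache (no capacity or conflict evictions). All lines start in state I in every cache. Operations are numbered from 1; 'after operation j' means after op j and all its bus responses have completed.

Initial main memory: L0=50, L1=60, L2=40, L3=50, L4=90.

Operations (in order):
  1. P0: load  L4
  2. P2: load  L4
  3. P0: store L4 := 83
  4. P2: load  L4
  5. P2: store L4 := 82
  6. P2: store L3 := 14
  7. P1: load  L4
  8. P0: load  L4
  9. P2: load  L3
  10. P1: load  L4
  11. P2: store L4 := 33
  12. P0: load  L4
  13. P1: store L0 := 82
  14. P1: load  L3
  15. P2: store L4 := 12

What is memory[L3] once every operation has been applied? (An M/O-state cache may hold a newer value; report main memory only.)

memory[L3] = 50

  op1 P0: load  L4 → E/I/I on L4; bus BusRd; mem=90
  op2 P2: load  L4 → S/I/S on L4; bus BusRd; mem=90
  op3 P0: store L4 := 83 → M/I/I on L4; bus BusUpgr; mem=90
  op4 P2: load  L4 → O/I/S on L4; bus BusRd; mem=90
  op5 P2: store L4 := 82 → I/I/M on L4; bus BusUpgr Flush; mem=83
  op6 P2: store L3 := 14 → I/I/M on L3; bus BusRdX; mem=50
  op7 P1: load  L4 → I/S/O on L4; bus BusRd; mem=83
  op8 P0: load  L4 → S/S/O on L4; bus BusRd; mem=83
  op9 P2: load  L3 → I/I/M on L3; bus (none); mem=50
  op10 P1: load  L4 → S/S/O on L4; bus (none); mem=83
  op11 P2: store L4 := 33 → I/I/M on L4; bus BusUpgr; mem=83
  op12 P0: load  L4 → S/I/O on L4; bus BusRd; mem=83
  op13 P1: store L0 := 82 → I/M/I on L0; bus BusRdX; mem=50
  op14 P1: load  L3 → I/S/O on L3; bus BusRd; mem=50
  op15 P2: store L4 := 12 → I/I/M on L4; bus BusUpgr; mem=83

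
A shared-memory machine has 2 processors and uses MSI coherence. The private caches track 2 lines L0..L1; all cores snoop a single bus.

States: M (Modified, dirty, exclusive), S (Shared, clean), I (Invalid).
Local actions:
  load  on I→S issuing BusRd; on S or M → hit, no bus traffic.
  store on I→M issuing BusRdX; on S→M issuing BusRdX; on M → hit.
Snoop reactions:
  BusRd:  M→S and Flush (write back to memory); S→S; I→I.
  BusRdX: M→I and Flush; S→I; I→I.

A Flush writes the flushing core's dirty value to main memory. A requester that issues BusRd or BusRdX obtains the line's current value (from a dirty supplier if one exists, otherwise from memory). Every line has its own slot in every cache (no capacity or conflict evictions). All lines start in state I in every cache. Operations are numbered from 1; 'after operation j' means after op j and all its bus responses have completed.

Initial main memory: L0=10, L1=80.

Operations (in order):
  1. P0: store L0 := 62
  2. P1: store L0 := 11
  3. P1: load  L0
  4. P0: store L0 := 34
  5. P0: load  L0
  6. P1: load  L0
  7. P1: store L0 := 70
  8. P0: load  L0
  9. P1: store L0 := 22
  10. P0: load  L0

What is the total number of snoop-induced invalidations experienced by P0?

step 1: P0: store L0 := 62  ⟶  MI  (L0)  txn=BusRdX  M[L0]=10
step 2: P1: store L0 := 11  ⟶  IM  (L0)  txn=BusRdX+Flush  M[L0]=62
step 3: P1: load  L0  ⟶  IM  (L0)  txn=∅  M[L0]=62
step 4: P0: store L0 := 34  ⟶  MI  (L0)  txn=BusRdX+Flush  M[L0]=11
step 5: P0: load  L0  ⟶  MI  (L0)  txn=∅  M[L0]=11
step 6: P1: load  L0  ⟶  SS  (L0)  txn=BusRd+Flush  M[L0]=34
step 7: P1: store L0 := 70  ⟶  IM  (L0)  txn=BusRdX  M[L0]=34
step 8: P0: load  L0  ⟶  SS  (L0)  txn=BusRd+Flush  M[L0]=70
step 9: P1: store L0 := 22  ⟶  IM  (L0)  txn=BusRdX  M[L0]=70
step 10: P0: load  L0  ⟶  SS  (L0)  txn=BusRd+Flush  M[L0]=22

invalidations = 3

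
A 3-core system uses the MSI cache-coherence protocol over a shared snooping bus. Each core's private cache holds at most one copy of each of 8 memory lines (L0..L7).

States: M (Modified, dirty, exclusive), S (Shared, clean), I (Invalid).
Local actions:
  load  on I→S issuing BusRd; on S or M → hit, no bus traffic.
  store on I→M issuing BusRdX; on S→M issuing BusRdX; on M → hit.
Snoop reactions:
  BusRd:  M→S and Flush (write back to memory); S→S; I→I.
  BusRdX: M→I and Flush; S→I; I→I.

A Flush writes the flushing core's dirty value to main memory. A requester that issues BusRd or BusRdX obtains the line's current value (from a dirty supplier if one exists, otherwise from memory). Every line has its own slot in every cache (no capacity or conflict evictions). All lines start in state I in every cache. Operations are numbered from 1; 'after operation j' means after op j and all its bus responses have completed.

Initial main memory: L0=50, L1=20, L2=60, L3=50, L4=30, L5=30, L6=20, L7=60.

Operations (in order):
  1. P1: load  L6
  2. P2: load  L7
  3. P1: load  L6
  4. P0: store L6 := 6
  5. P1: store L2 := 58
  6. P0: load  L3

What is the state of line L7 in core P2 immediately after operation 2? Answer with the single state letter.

[1] P1: load  L6 | P0:I, P1:S(20), P2:I | bus: BusRd
[2] P2: load  L7 | P0:I, P1:I, P2:S(60) | bus: BusRd
[3] P1: load  L6 | P0:I, P1:S(20), P2:I | bus: none
[4] P0: store L6 := 6 | P0:M(6), P1:I, P2:I | bus: BusRdX
[5] P1: store L2 := 58 | P0:I, P1:M(58), P2:I | bus: BusRdX
[6] P0: load  L3 | P0:S(50), P1:I, P2:I | bus: BusRd

state = S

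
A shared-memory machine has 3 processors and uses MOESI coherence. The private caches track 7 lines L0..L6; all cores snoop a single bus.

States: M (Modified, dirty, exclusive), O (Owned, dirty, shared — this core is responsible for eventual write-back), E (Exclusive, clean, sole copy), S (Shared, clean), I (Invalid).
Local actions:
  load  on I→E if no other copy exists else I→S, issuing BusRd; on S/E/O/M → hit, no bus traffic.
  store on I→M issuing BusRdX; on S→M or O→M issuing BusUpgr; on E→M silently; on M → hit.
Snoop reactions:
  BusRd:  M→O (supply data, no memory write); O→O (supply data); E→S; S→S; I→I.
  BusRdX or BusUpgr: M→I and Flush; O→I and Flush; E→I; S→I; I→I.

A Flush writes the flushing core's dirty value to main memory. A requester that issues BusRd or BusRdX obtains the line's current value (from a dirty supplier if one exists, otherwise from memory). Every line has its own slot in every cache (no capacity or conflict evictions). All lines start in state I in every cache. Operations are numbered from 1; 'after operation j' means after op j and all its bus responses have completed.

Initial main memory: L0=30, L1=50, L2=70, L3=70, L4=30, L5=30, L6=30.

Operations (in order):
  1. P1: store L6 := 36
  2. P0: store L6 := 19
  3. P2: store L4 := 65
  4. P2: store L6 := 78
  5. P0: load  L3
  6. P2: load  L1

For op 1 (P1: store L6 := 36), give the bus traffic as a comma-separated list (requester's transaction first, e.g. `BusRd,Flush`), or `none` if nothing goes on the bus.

[1] P1: store L6 := 36 | P0:I, P1:M(36), P2:I | bus: BusRdX
[2] P0: store L6 := 19 | P0:M(19), P1:I, P2:I | bus: BusRdX,Flush
[3] P2: store L4 := 65 | P0:I, P1:I, P2:M(65) | bus: BusRdX
[4] P2: store L6 := 78 | P0:I, P1:I, P2:M(78) | bus: BusRdX,Flush
[5] P0: load  L3 | P0:E(70), P1:I, P2:I | bus: BusRd
[6] P2: load  L1 | P0:I, P1:I, P2:E(50) | bus: BusRd

bus = BusRdX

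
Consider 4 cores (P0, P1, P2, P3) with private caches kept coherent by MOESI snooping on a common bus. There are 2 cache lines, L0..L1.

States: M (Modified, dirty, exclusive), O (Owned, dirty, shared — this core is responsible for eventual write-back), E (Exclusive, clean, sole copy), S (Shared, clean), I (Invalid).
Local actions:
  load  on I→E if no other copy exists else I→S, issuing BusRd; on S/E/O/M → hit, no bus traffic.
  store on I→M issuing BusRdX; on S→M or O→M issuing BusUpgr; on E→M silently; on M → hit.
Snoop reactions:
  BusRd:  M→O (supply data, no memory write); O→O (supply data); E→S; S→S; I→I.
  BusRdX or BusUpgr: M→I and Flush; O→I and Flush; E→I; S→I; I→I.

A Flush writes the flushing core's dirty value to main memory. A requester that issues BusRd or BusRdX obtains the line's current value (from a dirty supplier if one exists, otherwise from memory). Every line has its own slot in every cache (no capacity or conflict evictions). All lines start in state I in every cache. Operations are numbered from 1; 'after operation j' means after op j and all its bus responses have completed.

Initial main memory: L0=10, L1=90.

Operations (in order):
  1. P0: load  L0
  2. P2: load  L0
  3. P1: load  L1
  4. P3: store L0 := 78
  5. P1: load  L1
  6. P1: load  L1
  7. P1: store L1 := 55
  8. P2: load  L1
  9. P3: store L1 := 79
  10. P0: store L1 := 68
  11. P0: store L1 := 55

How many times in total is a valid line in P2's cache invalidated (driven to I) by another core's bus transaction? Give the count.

invalidations = 2

  op1 P0: load  L0 → E/I/I/I on L0; bus BusRd; mem=10
  op2 P2: load  L0 → S/I/S/I on L0; bus BusRd; mem=10
  op3 P1: load  L1 → I/E/I/I on L1; bus BusRd; mem=90
  op4 P3: store L0 := 78 → I/I/I/M on L0; bus BusRdX; mem=10
  op5 P1: load  L1 → I/E/I/I on L1; bus (none); mem=90
  op6 P1: load  L1 → I/E/I/I on L1; bus (none); mem=90
  op7 P1: store L1 := 55 → I/M/I/I on L1; bus (none); mem=90
  op8 P2: load  L1 → I/O/S/I on L1; bus BusRd; mem=90
  op9 P3: store L1 := 79 → I/I/I/M on L1; bus BusRdX Flush; mem=55
  op10 P0: store L1 := 68 → M/I/I/I on L1; bus BusRdX Flush; mem=79
  op11 P0: store L1 := 55 → M/I/I/I on L1; bus (none); mem=79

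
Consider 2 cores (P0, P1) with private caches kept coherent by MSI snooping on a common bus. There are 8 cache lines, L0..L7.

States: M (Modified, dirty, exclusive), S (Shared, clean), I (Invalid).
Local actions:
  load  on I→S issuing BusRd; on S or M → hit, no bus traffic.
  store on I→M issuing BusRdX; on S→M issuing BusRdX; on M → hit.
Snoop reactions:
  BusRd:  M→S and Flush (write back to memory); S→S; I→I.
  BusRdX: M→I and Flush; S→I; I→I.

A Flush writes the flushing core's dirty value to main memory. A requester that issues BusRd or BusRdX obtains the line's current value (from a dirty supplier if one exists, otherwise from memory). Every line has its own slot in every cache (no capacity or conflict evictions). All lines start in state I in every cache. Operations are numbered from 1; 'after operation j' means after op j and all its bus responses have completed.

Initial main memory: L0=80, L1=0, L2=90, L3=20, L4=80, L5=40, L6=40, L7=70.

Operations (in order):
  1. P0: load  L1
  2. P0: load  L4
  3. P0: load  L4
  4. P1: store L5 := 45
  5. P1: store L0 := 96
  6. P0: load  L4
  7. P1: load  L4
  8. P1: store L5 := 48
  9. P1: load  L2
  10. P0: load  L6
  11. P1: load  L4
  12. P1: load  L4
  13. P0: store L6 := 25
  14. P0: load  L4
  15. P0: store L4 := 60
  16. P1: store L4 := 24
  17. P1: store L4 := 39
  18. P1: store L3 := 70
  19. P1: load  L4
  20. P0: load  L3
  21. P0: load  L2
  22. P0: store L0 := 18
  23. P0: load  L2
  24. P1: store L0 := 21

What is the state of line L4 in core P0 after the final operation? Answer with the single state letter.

state = I

  op1 P0: load  L1 → S/I on L1; bus BusRd; mem=0
  op2 P0: load  L4 → S/I on L4; bus BusRd; mem=80
  op3 P0: load  L4 → S/I on L4; bus (none); mem=80
  op4 P1: store L5 := 45 → I/M on L5; bus BusRdX; mem=40
  op5 P1: store L0 := 96 → I/M on L0; bus BusRdX; mem=80
  op6 P0: load  L4 → S/I on L4; bus (none); mem=80
  op7 P1: load  L4 → S/S on L4; bus BusRd; mem=80
  op8 P1: store L5 := 48 → I/M on L5; bus (none); mem=40
  op9 P1: load  L2 → I/S on L2; bus BusRd; mem=90
  op10 P0: load  L6 → S/I on L6; bus BusRd; mem=40
  op11 P1: load  L4 → S/S on L4; bus (none); mem=80
  op12 P1: load  L4 → S/S on L4; bus (none); mem=80
  op13 P0: store L6 := 25 → M/I on L6; bus BusRdX; mem=40
  op14 P0: load  L4 → S/S on L4; bus (none); mem=80
  op15 P0: store L4 := 60 → M/I on L4; bus BusRdX; mem=80
  op16 P1: store L4 := 24 → I/M on L4; bus BusRdX Flush; mem=60
  op17 P1: store L4 := 39 → I/M on L4; bus (none); mem=60
  op18 P1: store L3 := 70 → I/M on L3; bus BusRdX; mem=20
  op19 P1: load  L4 → I/M on L4; bus (none); mem=60
  op20 P0: load  L3 → S/S on L3; bus BusRd Flush; mem=70
  op21 P0: load  L2 → S/S on L2; bus BusRd; mem=90
  op22 P0: store L0 := 18 → M/I on L0; bus BusRdX Flush; mem=96
  op23 P0: load  L2 → S/S on L2; bus (none); mem=90
  op24 P1: store L0 := 21 → I/M on L0; bus BusRdX Flush; mem=18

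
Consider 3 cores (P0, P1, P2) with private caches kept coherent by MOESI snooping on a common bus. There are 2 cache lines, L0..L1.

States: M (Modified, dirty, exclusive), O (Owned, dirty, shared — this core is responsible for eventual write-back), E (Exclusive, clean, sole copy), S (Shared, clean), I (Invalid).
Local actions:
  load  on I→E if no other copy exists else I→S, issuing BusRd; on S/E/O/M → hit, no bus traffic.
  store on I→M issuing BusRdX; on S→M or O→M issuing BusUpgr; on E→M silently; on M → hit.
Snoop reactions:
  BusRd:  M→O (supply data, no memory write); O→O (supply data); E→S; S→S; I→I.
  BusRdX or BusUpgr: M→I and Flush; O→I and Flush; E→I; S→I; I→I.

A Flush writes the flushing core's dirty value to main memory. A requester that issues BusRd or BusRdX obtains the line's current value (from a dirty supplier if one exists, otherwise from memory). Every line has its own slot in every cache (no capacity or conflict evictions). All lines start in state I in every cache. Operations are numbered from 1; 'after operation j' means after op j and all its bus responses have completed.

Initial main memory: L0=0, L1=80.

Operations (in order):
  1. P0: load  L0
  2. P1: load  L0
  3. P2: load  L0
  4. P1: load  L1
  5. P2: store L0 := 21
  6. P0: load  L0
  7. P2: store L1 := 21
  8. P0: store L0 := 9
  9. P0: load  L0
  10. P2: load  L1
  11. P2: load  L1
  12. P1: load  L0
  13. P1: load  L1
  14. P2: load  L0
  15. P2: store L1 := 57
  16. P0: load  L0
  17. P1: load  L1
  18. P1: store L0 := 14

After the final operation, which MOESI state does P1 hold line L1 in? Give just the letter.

state = S

step 1: P0: load  L0  ⟶  EII  (L0)  txn=BusRd  M[L0]=0
step 2: P1: load  L0  ⟶  SSI  (L0)  txn=BusRd  M[L0]=0
step 3: P2: load  L0  ⟶  SSS  (L0)  txn=BusRd  M[L0]=0
step 4: P1: load  L1  ⟶  IEI  (L1)  txn=BusRd  M[L1]=80
step 5: P2: store L0 := 21  ⟶  IIM  (L0)  txn=BusUpgr  M[L0]=0
step 6: P0: load  L0  ⟶  SIO  (L0)  txn=BusRd  M[L0]=0
step 7: P2: store L1 := 21  ⟶  IIM  (L1)  txn=BusRdX  M[L1]=80
step 8: P0: store L0 := 9  ⟶  MII  (L0)  txn=BusUpgr+Flush  M[L0]=21
step 9: P0: load  L0  ⟶  MII  (L0)  txn=∅  M[L0]=21
step 10: P2: load  L1  ⟶  IIM  (L1)  txn=∅  M[L1]=80
step 11: P2: load  L1  ⟶  IIM  (L1)  txn=∅  M[L1]=80
step 12: P1: load  L0  ⟶  OSI  (L0)  txn=BusRd  M[L0]=21
step 13: P1: load  L1  ⟶  ISO  (L1)  txn=BusRd  M[L1]=80
step 14: P2: load  L0  ⟶  OSS  (L0)  txn=BusRd  M[L0]=21
step 15: P2: store L1 := 57  ⟶  IIM  (L1)  txn=BusUpgr  M[L1]=80
step 16: P0: load  L0  ⟶  OSS  (L0)  txn=∅  M[L0]=21
step 17: P1: load  L1  ⟶  ISO  (L1)  txn=BusRd  M[L1]=80
step 18: P1: store L0 := 14  ⟶  IMI  (L0)  txn=BusUpgr+Flush  M[L0]=9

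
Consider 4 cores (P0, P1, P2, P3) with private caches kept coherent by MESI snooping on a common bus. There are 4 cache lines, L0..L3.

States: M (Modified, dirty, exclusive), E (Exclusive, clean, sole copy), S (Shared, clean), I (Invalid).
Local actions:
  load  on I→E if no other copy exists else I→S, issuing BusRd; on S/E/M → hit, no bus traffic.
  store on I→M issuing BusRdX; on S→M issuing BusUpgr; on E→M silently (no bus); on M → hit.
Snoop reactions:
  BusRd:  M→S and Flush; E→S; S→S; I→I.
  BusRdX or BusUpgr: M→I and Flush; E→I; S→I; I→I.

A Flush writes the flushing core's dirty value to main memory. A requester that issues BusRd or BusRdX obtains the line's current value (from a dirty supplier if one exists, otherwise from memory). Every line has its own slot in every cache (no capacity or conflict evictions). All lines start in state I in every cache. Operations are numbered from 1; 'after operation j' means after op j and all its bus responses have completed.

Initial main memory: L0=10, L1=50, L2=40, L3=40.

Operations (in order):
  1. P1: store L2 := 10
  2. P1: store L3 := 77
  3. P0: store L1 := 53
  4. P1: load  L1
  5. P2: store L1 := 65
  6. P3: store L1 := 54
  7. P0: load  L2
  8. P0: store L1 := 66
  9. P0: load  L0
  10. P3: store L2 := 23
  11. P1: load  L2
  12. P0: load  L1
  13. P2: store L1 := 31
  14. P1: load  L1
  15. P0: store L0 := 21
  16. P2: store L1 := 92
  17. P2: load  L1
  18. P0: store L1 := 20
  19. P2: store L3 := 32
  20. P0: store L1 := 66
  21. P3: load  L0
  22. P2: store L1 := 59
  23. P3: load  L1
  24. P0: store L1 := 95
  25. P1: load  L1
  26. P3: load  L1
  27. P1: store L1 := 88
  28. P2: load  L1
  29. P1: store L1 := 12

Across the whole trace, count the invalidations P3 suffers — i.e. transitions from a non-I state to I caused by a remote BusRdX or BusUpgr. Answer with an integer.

invalidations = 3

[1] P1: store L2 := 10 | P0:I, P1:M(10), P2:I, P3:I | bus: BusRdX
[2] P1: store L3 := 77 | P0:I, P1:M(77), P2:I, P3:I | bus: BusRdX
[3] P0: store L1 := 53 | P0:M(53), P1:I, P2:I, P3:I | bus: BusRdX
[4] P1: load  L1 | P0:S(53), P1:S(53), P2:I, P3:I | bus: BusRd,Flush
[5] P2: store L1 := 65 | P0:I, P1:I, P2:M(65), P3:I | bus: BusRdX
[6] P3: store L1 := 54 | P0:I, P1:I, P2:I, P3:M(54) | bus: BusRdX,Flush
[7] P0: load  L2 | P0:S(10), P1:S(10), P2:I, P3:I | bus: BusRd,Flush
[8] P0: store L1 := 66 | P0:M(66), P1:I, P2:I, P3:I | bus: BusRdX,Flush
[9] P0: load  L0 | P0:E(10), P1:I, P2:I, P3:I | bus: BusRd
[10] P3: store L2 := 23 | P0:I, P1:I, P2:I, P3:M(23) | bus: BusRdX
[11] P1: load  L2 | P0:I, P1:S(23), P2:I, P3:S(23) | bus: BusRd,Flush
[12] P0: load  L1 | P0:M(66), P1:I, P2:I, P3:I | bus: none
[13] P2: store L1 := 31 | P0:I, P1:I, P2:M(31), P3:I | bus: BusRdX,Flush
[14] P1: load  L1 | P0:I, P1:S(31), P2:S(31), P3:I | bus: BusRd,Flush
[15] P0: store L0 := 21 | P0:M(21), P1:I, P2:I, P3:I | bus: none
[16] P2: store L1 := 92 | P0:I, P1:I, P2:M(92), P3:I | bus: BusUpgr
[17] P2: load  L1 | P0:I, P1:I, P2:M(92), P3:I | bus: none
[18] P0: store L1 := 20 | P0:M(20), P1:I, P2:I, P3:I | bus: BusRdX,Flush
[19] P2: store L3 := 32 | P0:I, P1:I, P2:M(32), P3:I | bus: BusRdX,Flush
[20] P0: store L1 := 66 | P0:M(66), P1:I, P2:I, P3:I | bus: none
[21] P3: load  L0 | P0:S(21), P1:I, P2:I, P3:S(21) | bus: BusRd,Flush
[22] P2: store L1 := 59 | P0:I, P1:I, P2:M(59), P3:I | bus: BusRdX,Flush
[23] P3: load  L1 | P0:I, P1:I, P2:S(59), P3:S(59) | bus: BusRd,Flush
[24] P0: store L1 := 95 | P0:M(95), P1:I, P2:I, P3:I | bus: BusRdX
[25] P1: load  L1 | P0:S(95), P1:S(95), P2:I, P3:I | bus: BusRd,Flush
[26] P3: load  L1 | P0:S(95), P1:S(95), P2:I, P3:S(95) | bus: BusRd
[27] P1: store L1 := 88 | P0:I, P1:M(88), P2:I, P3:I | bus: BusUpgr
[28] P2: load  L1 | P0:I, P1:S(88), P2:S(88), P3:I | bus: BusRd,Flush
[29] P1: store L1 := 12 | P0:I, P1:M(12), P2:I, P3:I | bus: BusUpgr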